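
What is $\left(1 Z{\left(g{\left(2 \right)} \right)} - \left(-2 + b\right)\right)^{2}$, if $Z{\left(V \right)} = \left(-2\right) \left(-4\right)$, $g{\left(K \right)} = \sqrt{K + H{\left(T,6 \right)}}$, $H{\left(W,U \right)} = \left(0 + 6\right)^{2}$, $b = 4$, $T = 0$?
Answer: $36$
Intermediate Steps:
$H{\left(W,U \right)} = 36$ ($H{\left(W,U \right)} = 6^{2} = 36$)
$g{\left(K \right)} = \sqrt{36 + K}$ ($g{\left(K \right)} = \sqrt{K + 36} = \sqrt{36 + K}$)
$Z{\left(V \right)} = 8$
$\left(1 Z{\left(g{\left(2 \right)} \right)} - \left(-2 + b\right)\right)^{2} = \left(1 \cdot 8 + \left(2 - 4\right)\right)^{2} = \left(8 + \left(2 - 4\right)\right)^{2} = \left(8 - 2\right)^{2} = 6^{2} = 36$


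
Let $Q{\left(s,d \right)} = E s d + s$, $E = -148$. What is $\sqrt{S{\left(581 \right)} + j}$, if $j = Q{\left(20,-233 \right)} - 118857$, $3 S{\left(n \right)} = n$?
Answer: $\frac{\sqrt{5139330}}{3} \approx 755.67$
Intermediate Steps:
$S{\left(n \right)} = \frac{n}{3}$
$Q{\left(s,d \right)} = s - 148 d s$ ($Q{\left(s,d \right)} = - 148 s d + s = - 148 d s + s = s - 148 d s$)
$j = 570843$ ($j = 20 \left(1 - -34484\right) - 118857 = 20 \left(1 + 34484\right) - 118857 = 20 \cdot 34485 - 118857 = 689700 - 118857 = 570843$)
$\sqrt{S{\left(581 \right)} + j} = \sqrt{\frac{1}{3} \cdot 581 + 570843} = \sqrt{\frac{581}{3} + 570843} = \sqrt{\frac{1713110}{3}} = \frac{\sqrt{5139330}}{3}$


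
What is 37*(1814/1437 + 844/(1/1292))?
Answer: 57978096830/1437 ≈ 4.0347e+7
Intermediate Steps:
37*(1814/1437 + 844/(1/1292)) = 37*(1814*(1/1437) + 844/(1/1292)) = 37*(1814/1437 + 844*1292) = 37*(1814/1437 + 1090448) = 37*(1566975590/1437) = 57978096830/1437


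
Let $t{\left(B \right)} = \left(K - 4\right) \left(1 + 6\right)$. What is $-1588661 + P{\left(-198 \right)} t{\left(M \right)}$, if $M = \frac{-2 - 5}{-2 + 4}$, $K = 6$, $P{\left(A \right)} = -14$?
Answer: $-1588857$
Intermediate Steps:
$M = - \frac{7}{2} \approx -3.5$
$t{\left(B \right)} = 14$ ($t{\left(B \right)} = \left(6 - 4\right) \left(1 + 6\right) = 2 \cdot 7 = 14$)
$-1588661 + P{\left(-198 \right)} t{\left(M \right)} = -1588661 - 196 = -1588857$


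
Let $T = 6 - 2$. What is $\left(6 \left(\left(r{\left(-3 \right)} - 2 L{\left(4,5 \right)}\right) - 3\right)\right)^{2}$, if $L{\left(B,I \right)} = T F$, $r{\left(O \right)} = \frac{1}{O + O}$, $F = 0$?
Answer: $361$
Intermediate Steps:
$T = 4$ ($T = 6 - 2 = 4$)
$r{\left(O \right)} = \frac{1}{2 O}$
$L{\left(B,I \right)} = 0$ ($L{\left(B,I \right)} = 4 \cdot 0 = 0$)
$\left(6 \left(\left(r{\left(-3 \right)} - 2 L{\left(4,5 \right)}\right) - 3\right)\right)^{2} = \left(6 \left(\left(\frac{1}{2 \left(-3\right)} - 0\right) - 3\right)\right)^{2} = \left(6 \left(\left(\frac{1}{2} \left(- \frac{1}{3}\right) + 0\right) - 3\right)\right)^{2} = \left(6 \left(\left(- \frac{1}{6} + 0\right) - 3\right)\right)^{2} = \left(6 \left(- \frac{1}{6} - 3\right)\right)^{2} = \left(6 \left(- \frac{19}{6}\right)\right)^{2} = \left(-19\right)^{2} = 361$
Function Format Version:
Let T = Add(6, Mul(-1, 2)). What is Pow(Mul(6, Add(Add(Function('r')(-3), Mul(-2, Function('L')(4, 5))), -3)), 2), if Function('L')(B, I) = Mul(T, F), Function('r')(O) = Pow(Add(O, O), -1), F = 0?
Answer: 361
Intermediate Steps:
T = 4 (T = Add(6, -2) = 4)
Function('r')(O) = Mul(Rational(1, 2), Pow(O, -1)) (Function('r')(O) = Pow(Mul(2, O), -1) = Mul(Rational(1, 2), Pow(O, -1)))
Function('L')(B, I) = 0 (Function('L')(B, I) = Mul(4, 0) = 0)
Pow(Mul(6, Add(Add(Function('r')(-3), Mul(-2, Function('L')(4, 5))), -3)), 2) = Pow(Mul(6, Add(Add(Mul(Rational(1, 2), Pow(-3, -1)), Mul(-2, 0)), -3)), 2) = Pow(Mul(6, Add(Add(Mul(Rational(1, 2), Rational(-1, 3)), 0), -3)), 2) = Pow(Mul(6, Add(Add(Rational(-1, 6), 0), -3)), 2) = Pow(Mul(6, Add(Rational(-1, 6), -3)), 2) = Pow(Mul(6, Rational(-19, 6)), 2) = Pow(-19, 2) = 361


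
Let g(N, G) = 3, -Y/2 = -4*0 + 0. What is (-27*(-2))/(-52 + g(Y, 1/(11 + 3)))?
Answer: -54/49 ≈ -1.1020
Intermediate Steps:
Y = 0 (Y = -2*(-4*0 + 0) = -2*(0 + 0) = -2*0 = 0)
(-27*(-2))/(-52 + g(Y, 1/(11 + 3))) = (-27*(-2))/(-52 + 3) = 54/(-49) = 54*(-1/49) = -54/49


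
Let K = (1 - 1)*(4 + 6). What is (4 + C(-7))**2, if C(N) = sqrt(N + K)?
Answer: (4 + I*sqrt(7))**2 ≈ 9.0 + 21.166*I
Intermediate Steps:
K = 0 (K = 0*10 = 0)
C(N) = sqrt(N) (C(N) = sqrt(N + 0) = sqrt(N))
(4 + C(-7))**2 = (4 + sqrt(-7))**2 = (4 + I*sqrt(7))**2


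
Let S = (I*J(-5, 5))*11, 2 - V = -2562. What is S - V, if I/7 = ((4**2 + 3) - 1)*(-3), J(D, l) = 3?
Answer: -15038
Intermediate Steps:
V = 2564 (V = 2 - 1*(-2562) = 2 + 2562 = 2564)
I = -378 (I = 7*(((4**2 + 3) - 1)*(-3)) = 7*(((16 + 3) - 1)*(-3)) = 7*((19 - 1)*(-3)) = 7*(18*(-3)) = 7*(-54) = -378)
S = -12474 (S = -378*3*11 = -1134*11 = -12474)
S - V = -12474 - 1*2564 = -12474 - 2564 = -15038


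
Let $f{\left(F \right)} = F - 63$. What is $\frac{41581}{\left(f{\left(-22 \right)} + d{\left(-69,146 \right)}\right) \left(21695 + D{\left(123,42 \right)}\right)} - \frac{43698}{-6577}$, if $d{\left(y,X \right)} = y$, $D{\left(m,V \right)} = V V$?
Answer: $\frac{157593674591}{23760635822} \approx 6.6326$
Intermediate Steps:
$D{\left(m,V \right)} = V^{2}$
$f{\left(F \right)} = -63 + F$
$\frac{41581}{\left(f{\left(-22 \right)} + d{\left(-69,146 \right)}\right) \left(21695 + D{\left(123,42 \right)}\right)} - \frac{43698}{-6577} = \frac{41581}{\left(\left(-63 - 22\right) - 69\right) \left(21695 + 42^{2}\right)} - \frac{43698}{-6577} = \frac{41581}{\left(-85 - 69\right) \left(21695 + 1764\right)} - - \frac{43698}{6577} = \frac{41581}{\left(-154\right) 23459} + \frac{43698}{6577} = \frac{41581}{-3612686} + \frac{43698}{6577} = 41581 \left(- \frac{1}{3612686}\right) + \frac{43698}{6577} = - \frac{41581}{3612686} + \frac{43698}{6577} = \frac{157593674591}{23760635822}$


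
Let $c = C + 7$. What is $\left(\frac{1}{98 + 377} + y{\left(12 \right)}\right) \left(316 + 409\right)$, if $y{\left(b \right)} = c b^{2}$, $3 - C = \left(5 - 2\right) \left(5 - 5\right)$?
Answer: $\frac{19836029}{19} \approx 1.044 \cdot 10^{6}$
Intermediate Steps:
$C = 3$ ($C = 3 - \left(5 - 2\right) \left(5 - 5\right) = 3 - 3 \cdot 0 = 3 - 0 = 3 + 0 = 3$)
$c = 10$ ($c = 3 + 7 = 10$)
$y{\left(b \right)} = 10 b^{2}$
$\left(\frac{1}{98 + 377} + y{\left(12 \right)}\right) \left(316 + 409\right) = \left(\frac{1}{98 + 377} + 10 \cdot 12^{2}\right) \left(316 + 409\right) = \left(\frac{1}{475} + 10 \cdot 144\right) 725 = \left(\frac{1}{475} + 1440\right) 725 = \frac{684001}{475} \cdot 725 = \frac{19836029}{19}$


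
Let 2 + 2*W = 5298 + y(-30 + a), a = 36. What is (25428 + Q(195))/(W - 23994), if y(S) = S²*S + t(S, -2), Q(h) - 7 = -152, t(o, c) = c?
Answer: -25283/21239 ≈ -1.1904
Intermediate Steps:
Q(h) = -145 (Q(h) = 7 - 152 = -145)
y(S) = -2 + S³ (y(S) = S²*S - 2 = S³ - 2 = -2 + S³)
W = 2755 (W = -1 + (5298 + (-2 + (-30 + 36)³))/2 = -1 + (5298 + (-2 + 6³))/2 = -1 + (5298 + (-2 + 216))/2 = -1 + (5298 + 214)/2 = -1 + (½)*5512 = -1 + 2756 = 2755)
(25428 + Q(195))/(W - 23994) = (25428 - 145)/(2755 - 23994) = 25283/(-21239) = 25283*(-1/21239) = -25283/21239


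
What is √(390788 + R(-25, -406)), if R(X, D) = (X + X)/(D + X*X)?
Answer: √18742572318/219 ≈ 625.13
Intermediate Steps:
R(X, D) = 2*X/(D + X²) (R(X, D) = (2*X)/(D + X²) = 2*X/(D + X²))
√(390788 + R(-25, -406)) = √(390788 + 2*(-25)/(-406 + (-25)²)) = √(390788 + 2*(-25)/(-406 + 625)) = √(390788 + 2*(-25)/219) = √(390788 + 2*(-25)*(1/219)) = √(390788 - 50/219) = √(85582522/219) = √18742572318/219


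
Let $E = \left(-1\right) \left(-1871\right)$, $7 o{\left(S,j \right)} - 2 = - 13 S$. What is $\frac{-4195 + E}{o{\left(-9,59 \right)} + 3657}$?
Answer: $- \frac{1162}{1837} \approx -0.63255$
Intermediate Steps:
$o{\left(S,j \right)} = \frac{2}{7} - \frac{13 S}{7}$ ($o{\left(S,j \right)} = \frac{2}{7} + \frac{\left(-13\right) S}{7} = \frac{2}{7} - \frac{13 S}{7}$)
$E = 1871$
$\frac{-4195 + E}{o{\left(-9,59 \right)} + 3657} = \frac{-4195 + 1871}{\left(\frac{2}{7} - - \frac{117}{7}\right) + 3657} = - \frac{2324}{\left(\frac{2}{7} + \frac{117}{7}\right) + 3657} = - \frac{2324}{17 + 3657} = - \frac{2324}{3674} = \left(-2324\right) \frac{1}{3674} = - \frac{1162}{1837}$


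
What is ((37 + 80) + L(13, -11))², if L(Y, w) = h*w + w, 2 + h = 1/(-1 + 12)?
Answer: 16129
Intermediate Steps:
h = -21/11 (h = -2 + 1/(-1 + 12) = -2 + 1/11 = -21/11 ≈ -1.9091)
L(Y, w) = -10*w/11 (L(Y, w) = -21*w/11 + w = -10*w/11)
((37 + 80) + L(13, -11))² = ((37 + 80) - 10/11*(-11))² = (117 + 10)² = 127² = 16129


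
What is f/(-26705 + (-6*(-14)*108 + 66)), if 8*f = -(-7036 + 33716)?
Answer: 3335/17567 ≈ 0.18984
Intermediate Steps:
f = -3335 (f = (-(-7036 + 33716))/8 = (-1*26680)/8 = (⅛)*(-26680) = -3335)
f/(-26705 + (-6*(-14)*108 + 66)) = -3335/(-26705 + (-6*(-14)*108 + 66)) = -3335/(-26705 + (-1*(-84)*108 + 66)) = -3335/(-26705 + (84*108 + 66)) = -3335/(-26705 + (9072 + 66)) = -3335/(-26705 + 9138) = -3335/(-17567) = -3335*(-1/17567) = 3335/17567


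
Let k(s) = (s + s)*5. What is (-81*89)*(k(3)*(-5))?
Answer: 1081350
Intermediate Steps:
k(s) = 10*s (k(s) = (2*s)*5 = 10*s)
(-81*89)*(k(3)*(-5)) = (-81*89)*((10*3)*(-5)) = -216270*(-5) = -7209*(-150) = 1081350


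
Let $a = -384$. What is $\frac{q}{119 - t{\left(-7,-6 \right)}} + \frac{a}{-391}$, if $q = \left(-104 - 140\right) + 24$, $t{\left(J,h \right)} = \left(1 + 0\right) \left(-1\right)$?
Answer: $- \frac{1997}{2346} \approx -0.85124$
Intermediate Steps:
$t{\left(J,h \right)} = -1$ ($t{\left(J,h \right)} = 1 \left(-1\right) = -1$)
$q = -220$ ($q = -244 + 24 = -220$)
$\frac{q}{119 - t{\left(-7,-6 \right)}} + \frac{a}{-391} = - \frac{220}{119 - -1} - \frac{384}{-391} = - \frac{220}{119 + 1} - - \frac{384}{391} = - \frac{220}{120} + \frac{384}{391} = \left(-220\right) \frac{1}{120} + \frac{384}{391} = - \frac{11}{6} + \frac{384}{391} = - \frac{1997}{2346}$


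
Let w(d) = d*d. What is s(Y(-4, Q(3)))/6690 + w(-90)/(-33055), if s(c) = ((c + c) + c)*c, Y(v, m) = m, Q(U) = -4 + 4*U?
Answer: -1594748/7371265 ≈ -0.21635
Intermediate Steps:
s(c) = 3*c² (s(c) = (2*c + c)*c = (3*c)*c = 3*c²)
w(d) = d²
s(Y(-4, Q(3)))/6690 + w(-90)/(-33055) = (3*(-4 + 4*3)²)/6690 + (-90)²/(-33055) = (3*(-4 + 12)²)*(1/6690) + 8100*(-1/33055) = (3*8²)*(1/6690) - 1620/6611 = (3*64)*(1/6690) - 1620/6611 = 192*(1/6690) - 1620/6611 = 32/1115 - 1620/6611 = -1594748/7371265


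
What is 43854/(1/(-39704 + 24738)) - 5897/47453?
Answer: -31144303804589/47453 ≈ -6.5632e+8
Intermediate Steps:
43854/(1/(-39704 + 24738)) - 5897/47453 = 43854/(1/(-14966)) - 5897*1/47453 = 43854/(-1/14966) - 5897/47453 = 43854*(-14966) - 5897/47453 = -656318964 - 5897/47453 = -31144303804589/47453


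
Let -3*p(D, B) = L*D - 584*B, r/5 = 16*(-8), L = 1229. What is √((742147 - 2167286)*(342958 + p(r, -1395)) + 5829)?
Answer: I*√4278640611957/3 ≈ 6.895e+5*I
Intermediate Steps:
r = -640 (r = 5*(16*(-8)) = 5*(-128) = -640)
p(D, B) = -1229*D/3 + 584*B/3 (p(D, B) = -(1229*D - 584*B)/3 = -(-584*B + 1229*D)/3 = -1229*D/3 + 584*B/3)
√((742147 - 2167286)*(342958 + p(r, -1395)) + 5829) = √((742147 - 2167286)*(342958 + (-1229/3*(-640) + (584/3)*(-1395))) + 5829) = √(-1425139*(342958 + (786560/3 - 271560)) + 5829) = √(-1425139*(342958 - 28120/3) + 5829) = √(-1425139*1000754/3 + 5829) = √(-1426213554806/3 + 5829) = √(-1426213537319/3) = I*√4278640611957/3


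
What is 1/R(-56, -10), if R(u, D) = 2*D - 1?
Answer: -1/21 ≈ -0.047619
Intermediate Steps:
R(u, D) = -1 + 2*D
1/R(-56, -10) = 1/(-1 + 2*(-10)) = 1/(-1 - 20) = 1/(-21) = -1/21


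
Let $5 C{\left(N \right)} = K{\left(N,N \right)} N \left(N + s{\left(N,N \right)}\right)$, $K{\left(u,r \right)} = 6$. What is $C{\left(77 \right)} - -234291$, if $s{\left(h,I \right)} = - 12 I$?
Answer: $\frac{780141}{5} \approx 1.5603 \cdot 10^{5}$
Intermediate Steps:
$C{\left(N \right)} = - \frac{66 N^{2}}{5}$ ($C{\left(N \right)} = \frac{6 N \left(N - 12 N\right)}{5} = \frac{6 N \left(- 11 N\right)}{5} = \frac{\left(-66\right) N^{2}}{5} = - \frac{66 N^{2}}{5}$)
$C{\left(77 \right)} - -234291 = - \frac{66 \cdot 77^{2}}{5} - -234291 = \left(- \frac{66}{5}\right) 5929 + 234291 = - \frac{391314}{5} + 234291 = \frac{780141}{5}$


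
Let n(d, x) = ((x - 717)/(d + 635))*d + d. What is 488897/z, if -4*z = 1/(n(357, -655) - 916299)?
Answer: 111114587328099/62 ≈ 1.7922e+12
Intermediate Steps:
n(d, x) = d + d*(-717 + x)/(635 + d) (n(d, x) = ((-717 + x)/(635 + d))*d + d = d*(-717 + x)/(635 + d) + d = d + d*(-717 + x)/(635 + d))
z = 62/227276067 (z = -1/(4*(357*(-82 + 357 - 655)/(635 + 357) - 916299)) = -1/(4*(357*(-380)/992 - 916299)) = -1/(4*(357*(1/992)*(-380) - 916299)) = -1/(4*(-33915/248 - 916299)) = -1/(4*(-227276067/248)) = -1/4*(-248/227276067) = 62/227276067 ≈ 2.7280e-7)
488897/z = 488897/(62/227276067) = 488897*(227276067/62) = 111114587328099/62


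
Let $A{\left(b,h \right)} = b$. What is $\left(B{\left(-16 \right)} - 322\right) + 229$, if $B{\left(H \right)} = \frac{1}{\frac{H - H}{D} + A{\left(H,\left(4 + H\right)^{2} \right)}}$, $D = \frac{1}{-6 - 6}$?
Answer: $- \frac{1489}{16} \approx -93.063$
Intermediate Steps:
$D = - \frac{1}{12}$ ($D = \frac{1}{-12} = - \frac{1}{12} \approx -0.083333$)
$B{\left(H \right)} = \frac{1}{H}$ ($B{\left(H \right)} = \frac{1}{\frac{H - H}{- \frac{1}{12}} + H} = \frac{1}{0 \left(-12\right) + H} = \frac{1}{0 + H} = \frac{1}{H}$)
$\left(B{\left(-16 \right)} - 322\right) + 229 = \left(\frac{1}{-16} - 322\right) + 229 = \left(- \frac{1}{16} - 322\right) + 229 = - \frac{5153}{16} + 229 = - \frac{1489}{16}$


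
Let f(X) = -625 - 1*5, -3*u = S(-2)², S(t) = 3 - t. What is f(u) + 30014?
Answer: 29384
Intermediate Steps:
u = -25/3 (u = -(3 - 1*(-2))²/3 = -(3 + 2)²/3 = -⅓*5² = -⅓*25 = -25/3 ≈ -8.3333)
f(X) = -630 (f(X) = -625 - 5 = -630)
f(u) + 30014 = -630 + 30014 = 29384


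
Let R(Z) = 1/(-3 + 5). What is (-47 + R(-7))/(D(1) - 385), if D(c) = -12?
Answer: 93/794 ≈ 0.11713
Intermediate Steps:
R(Z) = ½ (R(Z) = 1/2 = ½)
(-47 + R(-7))/(D(1) - 385) = (-47 + ½)/(-12 - 385) = -93/2/(-397) = -93/2*(-1/397) = 93/794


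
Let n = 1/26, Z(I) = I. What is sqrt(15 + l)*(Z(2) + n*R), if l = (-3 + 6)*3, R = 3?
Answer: 55*sqrt(6)/13 ≈ 10.363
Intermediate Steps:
n = 1/26 ≈ 0.038462
l = 9 (l = 3*3 = 9)
sqrt(15 + l)*(Z(2) + n*R) = sqrt(15 + 9)*(2 + (1/26)*3) = sqrt(24)*(2 + 3/26) = (2*sqrt(6))*(55/26) = 55*sqrt(6)/13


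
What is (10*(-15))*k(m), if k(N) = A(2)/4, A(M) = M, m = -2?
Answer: -75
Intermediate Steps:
k(N) = ½ (k(N) = 2/4 = 2*(¼) = ½)
(10*(-15))*k(m) = (10*(-15))*(½) = -150*½ = -75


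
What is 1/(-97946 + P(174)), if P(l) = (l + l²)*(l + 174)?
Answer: 1/10498654 ≈ 9.5250e-8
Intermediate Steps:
P(l) = (174 + l)*(l + l²) (P(l) = (l + l²)*(174 + l) = (174 + l)*(l + l²))
1/(-97946 + P(174)) = 1/(-97946 + 174*(174 + 174² + 175*174)) = 1/(-97946 + 174*(174 + 30276 + 30450)) = 1/(-97946 + 174*60900) = 1/(-97946 + 10596600) = 1/10498654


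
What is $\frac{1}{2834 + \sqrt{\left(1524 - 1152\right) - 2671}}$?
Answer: $\frac{2834}{8033855} - \frac{11 i \sqrt{19}}{8033855} \approx 0.00035276 - 5.9682 \cdot 10^{-6} i$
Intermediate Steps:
$\frac{1}{2834 + \sqrt{\left(1524 - 1152\right) - 2671}} = \frac{1}{2834 + \sqrt{372 - 2671}} = \frac{1}{2834 + \sqrt{-2299}} = \frac{1}{2834 + 11 i \sqrt{19}}$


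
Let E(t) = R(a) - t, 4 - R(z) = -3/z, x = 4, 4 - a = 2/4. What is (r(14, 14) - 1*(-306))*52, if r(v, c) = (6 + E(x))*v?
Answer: 20904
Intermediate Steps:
a = 7/2 (a = 4 - 2/4 = 4 - 1*½ = 4 - ½ = 7/2 ≈ 3.5000)
R(z) = 4 + 3/z (R(z) = 4 - (-3)/z = 4 + 3/z)
E(t) = 34/7 - t (E(t) = (4 + 3/(7/2)) - t = (4 + 3*(2/7)) - t = (4 + 6/7) - t = 34/7 - t)
r(v, c) = 48*v/7 (r(v, c) = (6 + (34/7 - 1*4))*v = (6 + (34/7 - 4))*v = (6 + 6/7)*v = 48*v/7)
(r(14, 14) - 1*(-306))*52 = ((48/7)*14 - 1*(-306))*52 = (96 + 306)*52 = 402*52 = 20904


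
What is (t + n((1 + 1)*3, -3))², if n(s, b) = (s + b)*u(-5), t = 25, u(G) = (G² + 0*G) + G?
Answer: 7225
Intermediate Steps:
u(G) = G + G² (u(G) = (G² + 0) + G = G² + G = G + G²)
n(s, b) = 20*b + 20*s (n(s, b) = (s + b)*(-5*(1 - 5)) = (b + s)*(-5*(-4)) = (b + s)*20 = 20*b + 20*s)
(t + n((1 + 1)*3, -3))² = (25 + (20*(-3) + 20*((1 + 1)*3)))² = (25 + (-60 + 20*(2*3)))² = (25 + (-60 + 20*6))² = (25 + (-60 + 120))² = (25 + 60)² = 85² = 7225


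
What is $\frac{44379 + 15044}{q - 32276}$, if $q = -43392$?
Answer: $- \frac{59423}{75668} \approx -0.78531$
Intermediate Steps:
$\frac{44379 + 15044}{q - 32276} = \frac{44379 + 15044}{-43392 - 32276} = \frac{59423}{-75668} = 59423 \left(- \frac{1}{75668}\right) = - \frac{59423}{75668}$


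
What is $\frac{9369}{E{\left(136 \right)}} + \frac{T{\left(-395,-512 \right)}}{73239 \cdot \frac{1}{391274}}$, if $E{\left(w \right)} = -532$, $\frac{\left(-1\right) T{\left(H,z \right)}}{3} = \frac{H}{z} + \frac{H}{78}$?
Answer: $\frac{127644753431}{2493641472} \approx 51.188$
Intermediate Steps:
$T{\left(H,z \right)} = - \frac{H}{26} - \frac{3 H}{z}$ ($T{\left(H,z \right)} = - 3 \left(\frac{H}{z} + \frac{H}{78}\right) = - 3 \left(\frac{H}{78} + \frac{H}{z}\right) = - \frac{H}{26} - \frac{3 H}{z}$)
$\frac{9369}{E{\left(136 \right)}} + \frac{T{\left(-395,-512 \right)}}{73239 \cdot \frac{1}{391274}} = \frac{9369}{-532} + \frac{\left(- \frac{1}{26}\right) \left(-395\right) \frac{1}{-512} \left(78 - 512\right)}{73239 \cdot \frac{1}{391274}} = 9369 \left(- \frac{1}{532}\right) + \frac{\left(- \frac{1}{26}\right) \left(-395\right) \left(- \frac{1}{512}\right) \left(-434\right)}{73239 \cdot \frac{1}{391274}} = - \frac{9369}{532} + \frac{85715}{6656 \cdot \frac{73239}{391274}} = - \frac{9369}{532} + \frac{85715}{6656} \cdot \frac{391274}{73239} = - \frac{9369}{532} + \frac{1289925035}{18749184} = \frac{127644753431}{2493641472}$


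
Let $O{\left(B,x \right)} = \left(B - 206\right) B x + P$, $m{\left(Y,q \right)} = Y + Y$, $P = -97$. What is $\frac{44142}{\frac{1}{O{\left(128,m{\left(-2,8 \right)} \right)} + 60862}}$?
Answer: $4445143542$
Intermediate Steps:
$m{\left(Y,q \right)} = 2 Y$
$O{\left(B,x \right)} = -97 + B x \left(-206 + B\right)$ ($O{\left(B,x \right)} = \left(B - 206\right) B x - 97 = \left(-206 + B\right) B x - 97 = B \left(-206 + B\right) x - 97 = B x \left(-206 + B\right) - 97 = -97 + B x \left(-206 + B\right)$)
$\frac{44142}{\frac{1}{O{\left(128,m{\left(-2,8 \right)} \right)} + 60862}} = \frac{44142}{\frac{1}{\left(-97 + 2 \left(-2\right) 128^{2} - 26368 \cdot 2 \left(-2\right)\right) + 60862}} = \frac{44142}{\frac{1}{\left(-97 - 65536 - 26368 \left(-4\right)\right) + 60862}} = \frac{44142}{\frac{1}{\left(-97 - 65536 + 105472\right) + 60862}} = \frac{44142}{\frac{1}{39839 + 60862}} = \frac{44142}{\frac{1}{100701}} = 44142 \frac{1}{\frac{1}{100701}} = 44142 \cdot 100701 = 4445143542$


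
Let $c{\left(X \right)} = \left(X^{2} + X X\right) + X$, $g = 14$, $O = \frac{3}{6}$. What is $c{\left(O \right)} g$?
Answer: $14$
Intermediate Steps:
$O = \frac{1}{2}$ ($O = 3 \cdot \frac{1}{6} = \frac{1}{2} \approx 0.5$)
$c{\left(X \right)} = X + 2 X^{2}$ ($c{\left(X \right)} = \left(X^{2} + X^{2}\right) + X = 2 X^{2} + X = X + 2 X^{2}$)
$c{\left(O \right)} g = \frac{1 + 2 \cdot \frac{1}{2}}{2} \cdot 14 = \frac{1 + 1}{2} \cdot 14 = \frac{1}{2} \cdot 2 \cdot 14 = 1 \cdot 14 = 14$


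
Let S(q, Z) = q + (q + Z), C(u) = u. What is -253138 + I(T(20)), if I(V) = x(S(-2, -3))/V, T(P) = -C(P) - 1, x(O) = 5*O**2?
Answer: -759449/3 ≈ -2.5315e+5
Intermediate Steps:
S(q, Z) = Z + 2*q (S(q, Z) = q + (Z + q) = Z + 2*q)
T(P) = -1 - P (T(P) = -P - 1 = -1 - P)
I(V) = 245/V (I(V) = (5*(-3 + 2*(-2))**2)/V = (5*(-3 - 4)**2)/V = (5*(-7)**2)/V = (5*49)/V = 245/V)
-253138 + I(T(20)) = -253138 + 245/(-1 - 1*20) = -253138 + 245/(-1 - 20) = -253138 + 245/(-21) = -253138 + 245*(-1/21) = -253138 - 35/3 = -759449/3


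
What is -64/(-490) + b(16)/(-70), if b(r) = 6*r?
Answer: -304/245 ≈ -1.2408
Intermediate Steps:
-64/(-490) + b(16)/(-70) = -64/(-490) + (6*16)/(-70) = -64*(-1/490) + 96*(-1/70) = 32/245 - 48/35 = -304/245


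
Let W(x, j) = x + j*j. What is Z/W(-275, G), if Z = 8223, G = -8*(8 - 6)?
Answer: -8223/19 ≈ -432.79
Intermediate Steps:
G = -16 (G = -8*2 = -16)
W(x, j) = x + j**2
Z/W(-275, G) = 8223/(-275 + (-16)**2) = 8223/(-275 + 256) = 8223/(-19) = 8223*(-1/19) = -8223/19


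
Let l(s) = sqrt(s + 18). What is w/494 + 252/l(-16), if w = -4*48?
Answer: -96/247 + 126*sqrt(2) ≈ 177.80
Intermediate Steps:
l(s) = sqrt(18 + s)
w = -192
w/494 + 252/l(-16) = -192/494 + 252/(sqrt(18 - 16)) = -192*1/494 + 252/(sqrt(2)) = -96/247 + 252*(sqrt(2)/2) = -96/247 + 126*sqrt(2)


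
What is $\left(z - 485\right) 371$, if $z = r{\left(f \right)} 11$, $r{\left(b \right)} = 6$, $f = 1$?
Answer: $-155449$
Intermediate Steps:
$z = 66$ ($z = 6 \cdot 11 = 66$)
$\left(z - 485\right) 371 = \left(66 - 485\right) 371 = \left(-419\right) 371 = -155449$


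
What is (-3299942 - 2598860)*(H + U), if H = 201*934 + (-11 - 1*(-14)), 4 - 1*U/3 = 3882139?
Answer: 67592413715736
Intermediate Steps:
U = -11646405 (U = 12 - 3*3882139 = 12 - 11646417 = -11646405)
H = 187737 (H = 187734 + (-11 + 14) = 187734 + 3 = 187737)
(-3299942 - 2598860)*(H + U) = (-3299942 - 2598860)*(187737 - 11646405) = -5898802*(-11458668) = 67592413715736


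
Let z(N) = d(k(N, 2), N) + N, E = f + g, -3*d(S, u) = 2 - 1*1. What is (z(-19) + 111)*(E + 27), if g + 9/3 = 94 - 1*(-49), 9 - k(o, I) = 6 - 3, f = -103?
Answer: 17600/3 ≈ 5866.7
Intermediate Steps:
k(o, I) = 6 (k(o, I) = 9 - (6 - 3) = 9 - 1*3 = 9 - 3 = 6)
g = 140 (g = -3 + (94 - 1*(-49)) = -3 + (94 + 49) = -3 + 143 = 140)
d(S, u) = -⅓ (d(S, u) = -(2 - 1*1)/3 = -(2 - 1)/3 = -⅓*1 = -⅓)
E = 37 (E = -103 + 140 = 37)
z(N) = -⅓ + N
(z(-19) + 111)*(E + 27) = ((-⅓ - 19) + 111)*(37 + 27) = (-58/3 + 111)*64 = (275/3)*64 = 17600/3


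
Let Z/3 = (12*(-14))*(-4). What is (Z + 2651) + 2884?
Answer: 7551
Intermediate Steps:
Z = 2016 (Z = 3*((12*(-14))*(-4)) = 3*(-168*(-4)) = 3*672 = 2016)
(Z + 2651) + 2884 = (2016 + 2651) + 2884 = 4667 + 2884 = 7551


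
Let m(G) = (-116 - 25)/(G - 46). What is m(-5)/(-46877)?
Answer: -47/796909 ≈ -5.8978e-5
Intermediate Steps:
m(G) = -141/(-46 + G)
m(-5)/(-46877) = -141/(-46 - 5)/(-46877) = -141/(-51)*(-1/46877) = -141*(-1/51)*(-1/46877) = (47/17)*(-1/46877) = -47/796909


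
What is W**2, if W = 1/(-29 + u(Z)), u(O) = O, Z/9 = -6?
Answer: 1/6889 ≈ 0.00014516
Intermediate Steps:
Z = -54 (Z = 9*(-6) = -54)
W = -1/83 (W = 1/(-29 - 54) = 1/(-83) = -1/83 ≈ -0.012048)
W**2 = (-1/83)**2 = 1/6889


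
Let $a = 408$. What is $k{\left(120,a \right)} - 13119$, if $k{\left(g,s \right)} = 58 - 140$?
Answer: $-13201$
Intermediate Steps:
$k{\left(g,s \right)} = -82$ ($k{\left(g,s \right)} = 58 - 140 = -82$)
$k{\left(120,a \right)} - 13119 = -82 - 13119 = -13201$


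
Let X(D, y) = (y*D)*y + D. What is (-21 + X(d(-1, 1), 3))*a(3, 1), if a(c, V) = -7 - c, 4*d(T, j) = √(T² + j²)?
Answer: 210 - 25*√2 ≈ 174.64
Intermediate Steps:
d(T, j) = √(T² + j²)/4
X(D, y) = D + D*y² (X(D, y) = (D*y)*y + D = D*y² + D = D + D*y²)
(-21 + X(d(-1, 1), 3))*a(3, 1) = (-21 + (√((-1)² + 1²)/4)*(1 + 3²))*(-7 - 1*3) = (-21 + (√(1 + 1)/4)*(1 + 9))*(-7 - 3) = (-21 + (√2/4)*10)*(-10) = (-21 + 5*√2/2)*(-10) = 210 - 25*√2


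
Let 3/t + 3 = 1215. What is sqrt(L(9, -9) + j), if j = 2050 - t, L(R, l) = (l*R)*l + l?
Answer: sqrt(113026979)/202 ≈ 52.631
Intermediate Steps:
t = 1/404 (t = 3/(-3 + 1215) = 3/1212 = 3*(1/1212) = 1/404 ≈ 0.0024752)
L(R, l) = l + R*l**2 (L(R, l) = (R*l)*l + l = R*l**2 + l = l + R*l**2)
j = 828199/404 (j = 2050 - 1*1/404 = 2050 - 1/404 = 828199/404 ≈ 2050.0)
sqrt(L(9, -9) + j) = sqrt(-9*(1 + 9*(-9)) + 828199/404) = sqrt(-9*(1 - 81) + 828199/404) = sqrt(-9*(-80) + 828199/404) = sqrt(720 + 828199/404) = sqrt(1119079/404) = sqrt(113026979)/202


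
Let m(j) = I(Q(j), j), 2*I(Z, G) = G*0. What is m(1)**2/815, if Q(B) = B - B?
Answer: 0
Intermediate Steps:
Q(B) = 0
I(Z, G) = 0 (I(Z, G) = (G*0)/2 = (1/2)*0 = 0)
m(j) = 0
m(1)**2/815 = 0**2/815 = 0*(1/815) = 0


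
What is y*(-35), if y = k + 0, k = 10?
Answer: -350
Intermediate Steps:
y = 10 (y = 10 + 0 = 10)
y*(-35) = 10*(-35) = -350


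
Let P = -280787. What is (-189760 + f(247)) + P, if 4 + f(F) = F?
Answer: -470304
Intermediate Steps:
f(F) = -4 + F
(-189760 + f(247)) + P = (-189760 + (-4 + 247)) - 280787 = (-189760 + 243) - 280787 = -189517 - 280787 = -470304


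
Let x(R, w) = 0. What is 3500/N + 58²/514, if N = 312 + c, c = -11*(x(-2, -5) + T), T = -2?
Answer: 730644/42919 ≈ 17.024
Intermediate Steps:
c = 22 (c = -11*(0 - 2) = -11*(-2) = 22)
N = 334 (N = 312 + 22 = 334)
3500/N + 58²/514 = 3500/334 + 58²/514 = 3500*(1/334) + 3364*(1/514) = 1750/167 + 1682/257 = 730644/42919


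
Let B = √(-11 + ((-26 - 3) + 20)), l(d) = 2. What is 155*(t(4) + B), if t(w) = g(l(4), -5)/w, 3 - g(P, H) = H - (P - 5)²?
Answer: 2635/4 + 310*I*√5 ≈ 658.75 + 693.18*I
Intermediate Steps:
g(P, H) = 3 + (-5 + P)² - H (g(P, H) = 3 - (H - (P - 5)²) = 3 - (H - (-5 + P)²) = 3 + ((-5 + P)² - H) = 3 + (-5 + P)² - H)
B = 2*I*√5 (B = √(-11 + (-29 + 20)) = √(-11 - 9) = √(-20) = 2*I*√5 ≈ 4.4721*I)
t(w) = 17/w (t(w) = (3 + (-5 + 2)² - 1*(-5))/w = (3 + (-3)² + 5)/w = (3 + 9 + 5)/w = 17/w)
155*(t(4) + B) = 155*(17/4 + 2*I*√5) = 2635/4 + 310*I*√5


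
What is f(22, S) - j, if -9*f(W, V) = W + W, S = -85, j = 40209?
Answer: -361925/9 ≈ -40214.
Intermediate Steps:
f(W, V) = -2*W/9 (f(W, V) = -(W + W)/9 = -2*W/9)
f(22, S) - j = -2/9*22 - 1*40209 = -44/9 - 40209 = -361925/9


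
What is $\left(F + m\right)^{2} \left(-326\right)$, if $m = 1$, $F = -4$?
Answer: $-2934$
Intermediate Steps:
$\left(F + m\right)^{2} \left(-326\right) = \left(-4 + 1\right)^{2} \left(-326\right) = \left(-3\right)^{2} \left(-326\right) = 9 \left(-326\right) = -2934$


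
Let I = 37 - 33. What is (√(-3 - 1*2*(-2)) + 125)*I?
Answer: 504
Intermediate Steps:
I = 4
(√(-3 - 1*2*(-2)) + 125)*I = (√(-3 - 1*2*(-2)) + 125)*4 = (√(-3 - 2*(-2)) + 125)*4 = (√(-3 + 4) + 125)*4 = (√1 + 125)*4 = (1 + 125)*4 = 126*4 = 504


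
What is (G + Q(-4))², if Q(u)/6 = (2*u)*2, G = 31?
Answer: 4225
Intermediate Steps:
Q(u) = 24*u (Q(u) = 6*((2*u)*2) = 6*(4*u) = 24*u)
(G + Q(-4))² = (31 + 24*(-4))² = (31 - 96)² = (-65)² = 4225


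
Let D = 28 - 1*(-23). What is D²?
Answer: 2601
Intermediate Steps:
D = 51 (D = 28 + 23 = 51)
D² = 51² = 2601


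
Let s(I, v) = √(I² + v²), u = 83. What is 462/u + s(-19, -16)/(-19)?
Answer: 462/83 - √617/19 ≈ 4.2589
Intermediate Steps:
462/u + s(-19, -16)/(-19) = 462/83 + √((-19)² + (-16)²)/(-19) = 462*(1/83) + √(361 + 256)*(-1/19) = 462/83 + √617*(-1/19) = 462/83 - √617/19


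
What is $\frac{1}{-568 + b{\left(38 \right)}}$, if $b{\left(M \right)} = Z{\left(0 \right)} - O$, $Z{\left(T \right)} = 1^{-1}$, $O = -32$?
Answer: $- \frac{1}{535} \approx -0.0018692$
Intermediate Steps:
$Z{\left(T \right)} = 1$
$b{\left(M \right)} = 33$ ($b{\left(M \right)} = 1 - -32 = 1 + 32 = 33$)
$\frac{1}{-568 + b{\left(38 \right)}} = \frac{1}{-568 + 33} = \frac{1}{-535} = - \frac{1}{535}$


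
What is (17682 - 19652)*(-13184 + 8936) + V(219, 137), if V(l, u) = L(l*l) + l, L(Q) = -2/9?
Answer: 75319009/9 ≈ 8.3688e+6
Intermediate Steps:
L(Q) = -2/9 (L(Q) = -2*⅑ = -2/9)
V(l, u) = -2/9 + l
(17682 - 19652)*(-13184 + 8936) + V(219, 137) = (17682 - 19652)*(-13184 + 8936) + (-2/9 + 219) = -1970*(-4248) + 1969/9 = 8368560 + 1969/9 = 75319009/9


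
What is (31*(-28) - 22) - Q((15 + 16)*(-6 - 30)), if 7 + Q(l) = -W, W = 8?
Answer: -875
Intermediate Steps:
Q(l) = -15 (Q(l) = -7 - 1*8 = -7 - 8 = -15)
(31*(-28) - 22) - Q((15 + 16)*(-6 - 30)) = (31*(-28) - 22) - 1*(-15) = (-868 - 22) + 15 = -890 + 15 = -875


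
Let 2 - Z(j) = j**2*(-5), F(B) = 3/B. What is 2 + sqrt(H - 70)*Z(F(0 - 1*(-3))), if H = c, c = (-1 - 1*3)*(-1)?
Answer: 2 + 7*I*sqrt(66) ≈ 2.0 + 56.868*I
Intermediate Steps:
Z(j) = 2 + 5*j**2 (Z(j) = 2 - j**2*(-5) = 2 - (-5)*j**2 = 2 + 5*j**2)
c = 4 (c = (-1 - 3)*(-1) = -4*(-1) = 4)
H = 4
2 + sqrt(H - 70)*Z(F(0 - 1*(-3))) = 2 + sqrt(4 - 70)*(2 + 5*(3/(0 - 1*(-3)))**2) = 2 + sqrt(-66)*(2 + 5*(3/(0 + 3))**2) = 2 + (I*sqrt(66))*(2 + 5*(3/3)**2) = 2 + (I*sqrt(66))*(2 + 5*(3*(1/3))**2) = 2 + (I*sqrt(66))*(2 + 5*1**2) = 2 + (I*sqrt(66))*(2 + 5*1) = 2 + (I*sqrt(66))*(2 + 5) = 2 + (I*sqrt(66))*7 = 2 + 7*I*sqrt(66)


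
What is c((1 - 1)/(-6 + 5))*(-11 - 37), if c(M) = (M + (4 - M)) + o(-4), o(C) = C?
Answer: 0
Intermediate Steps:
c(M) = 0 (c(M) = (M + (4 - M)) - 4 = 4 - 4 = 0)
c((1 - 1)/(-6 + 5))*(-11 - 37) = 0*(-11 - 37) = 0*(-48) = 0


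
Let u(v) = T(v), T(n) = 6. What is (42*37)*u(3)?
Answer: 9324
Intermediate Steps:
u(v) = 6
(42*37)*u(3) = (42*37)*6 = 1554*6 = 9324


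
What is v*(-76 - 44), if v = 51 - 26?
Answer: -3000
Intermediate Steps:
v = 25
v*(-76 - 44) = 25*(-76 - 44) = 25*(-120) = -3000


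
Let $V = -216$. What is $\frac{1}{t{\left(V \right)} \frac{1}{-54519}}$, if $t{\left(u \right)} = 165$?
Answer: $- \frac{18173}{55} \approx -330.42$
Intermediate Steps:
$\frac{1}{t{\left(V \right)} \frac{1}{-54519}} = \frac{1}{165 \frac{1}{-54519}} = \frac{1}{165 \left(- \frac{1}{54519}\right)} = \frac{1}{- \frac{55}{18173}} = - \frac{18173}{55}$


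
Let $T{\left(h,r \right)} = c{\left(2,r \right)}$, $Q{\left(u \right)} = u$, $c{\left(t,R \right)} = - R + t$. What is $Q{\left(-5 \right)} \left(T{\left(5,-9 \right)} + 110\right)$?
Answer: $-605$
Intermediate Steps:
$c{\left(t,R \right)} = t - R$
$T{\left(h,r \right)} = 2 - r$
$Q{\left(-5 \right)} \left(T{\left(5,-9 \right)} + 110\right) = - 5 \left(\left(2 - -9\right) + 110\right) = - 5 \left(\left(2 + 9\right) + 110\right) = - 5 \left(11 + 110\right) = \left(-5\right) 121 = -605$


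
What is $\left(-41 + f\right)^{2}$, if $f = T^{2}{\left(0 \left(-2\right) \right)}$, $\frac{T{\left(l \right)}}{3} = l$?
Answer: $1681$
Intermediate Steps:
$T{\left(l \right)} = 3 l$
$f = 0$ ($f = \left(3 \cdot 0 \left(-2\right)\right)^{2} = \left(3 \cdot 0\right)^{2} = 0^{2} = 0$)
$\left(-41 + f\right)^{2} = \left(-41 + 0\right)^{2} = \left(-41\right)^{2} = 1681$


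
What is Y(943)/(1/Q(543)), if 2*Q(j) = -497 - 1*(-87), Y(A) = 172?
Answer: -35260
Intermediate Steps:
Q(j) = -205 (Q(j) = (-497 - 1*(-87))/2 = (-497 + 87)/2 = (½)*(-410) = -205)
Y(943)/(1/Q(543)) = 172/(1/(-205)) = 172/(-1/205) = 172*(-205) = -35260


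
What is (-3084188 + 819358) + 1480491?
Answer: -784339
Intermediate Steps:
(-3084188 + 819358) + 1480491 = -2264830 + 1480491 = -784339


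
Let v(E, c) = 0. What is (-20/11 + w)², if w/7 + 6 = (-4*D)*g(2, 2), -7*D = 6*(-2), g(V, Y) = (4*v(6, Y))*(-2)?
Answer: 232324/121 ≈ 1920.0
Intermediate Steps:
g(V, Y) = 0 (g(V, Y) = (4*0)*(-2) = 0*(-2) = 0)
D = 12/7 (D = -6*(-2)/7 = -⅐*(-12) = 12/7 ≈ 1.7143)
w = -42 (w = -42 + 7*(-4*12/7*0) = -42 + 7*(-48/7*0) = -42 + 7*0 = -42 + 0 = -42)
(-20/11 + w)² = (-20/11 - 42)² = (-482/11)² = 232324/121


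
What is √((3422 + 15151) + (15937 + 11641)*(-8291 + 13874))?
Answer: 13*√911163 ≈ 12409.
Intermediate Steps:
√((3422 + 15151) + (15937 + 11641)*(-8291 + 13874)) = √(18573 + 27578*5583) = √(18573 + 153967974) = √153986547 = 13*√911163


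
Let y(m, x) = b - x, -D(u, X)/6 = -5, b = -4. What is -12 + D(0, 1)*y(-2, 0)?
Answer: -132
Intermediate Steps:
D(u, X) = 30 (D(u, X) = -6*(-5) = 30)
y(m, x) = -4 - x
-12 + D(0, 1)*y(-2, 0) = -12 + 30*(-4 - 1*0) = -12 + 30*(-4 + 0) = -12 + 30*(-4) = -12 - 120 = -132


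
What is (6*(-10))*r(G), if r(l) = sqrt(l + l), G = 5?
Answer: -60*sqrt(10) ≈ -189.74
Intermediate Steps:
r(l) = sqrt(2)*sqrt(l) (r(l) = sqrt(2*l) = sqrt(2)*sqrt(l))
(6*(-10))*r(G) = (6*(-10))*(sqrt(2)*sqrt(5)) = -60*sqrt(10)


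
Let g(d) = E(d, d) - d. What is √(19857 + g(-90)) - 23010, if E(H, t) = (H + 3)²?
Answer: -23010 + 2*√6879 ≈ -22844.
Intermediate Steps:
E(H, t) = (3 + H)²
g(d) = (3 + d)² - d
√(19857 + g(-90)) - 23010 = √(19857 + ((3 - 90)² - 1*(-90))) - 23010 = √(19857 + ((-87)² + 90)) - 23010 = √(19857 + (7569 + 90)) - 23010 = √(19857 + 7659) - 23010 = √27516 - 23010 = 2*√6879 - 23010 = -23010 + 2*√6879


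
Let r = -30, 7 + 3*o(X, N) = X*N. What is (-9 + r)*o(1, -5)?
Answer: 156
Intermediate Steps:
o(X, N) = -7/3 + N*X/3 (o(X, N) = -7/3 + (X*N)/3 = -7/3 + (N*X)/3 = -7/3 + N*X/3)
(-9 + r)*o(1, -5) = (-9 - 30)*(-7/3 + (⅓)*(-5)*1) = -39*(-7/3 - 5/3) = -39*(-4) = 156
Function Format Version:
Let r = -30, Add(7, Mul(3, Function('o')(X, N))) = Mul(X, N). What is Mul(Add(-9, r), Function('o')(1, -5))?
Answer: 156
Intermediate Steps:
Function('o')(X, N) = Add(Rational(-7, 3), Mul(Rational(1, 3), N, X)) (Function('o')(X, N) = Add(Rational(-7, 3), Mul(Rational(1, 3), Mul(X, N))) = Add(Rational(-7, 3), Mul(Rational(1, 3), Mul(N, X))) = Add(Rational(-7, 3), Mul(Rational(1, 3), N, X)))
Mul(Add(-9, r), Function('o')(1, -5)) = Mul(Add(-9, -30), Add(Rational(-7, 3), Mul(Rational(1, 3), -5, 1))) = Mul(-39, Add(Rational(-7, 3), Rational(-5, 3))) = Mul(-39, -4) = 156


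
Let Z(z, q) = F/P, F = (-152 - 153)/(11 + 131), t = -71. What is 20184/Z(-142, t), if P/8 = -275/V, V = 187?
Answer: 114645120/1037 ≈ 1.1055e+5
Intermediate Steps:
P = -200/17 (P = 8*(-275/187) = 8*(-275*1/187) = 8*(-25/17) = -200/17 ≈ -11.765)
F = -305/142 ≈ -2.1479
Z(z, q) = 1037/5680 (Z(z, q) = -305/(142*(-200/17)) = -305/142*(-17/200) = 1037/5680)
20184/Z(-142, t) = 20184/(1037/5680) = 20184*(5680/1037) = 114645120/1037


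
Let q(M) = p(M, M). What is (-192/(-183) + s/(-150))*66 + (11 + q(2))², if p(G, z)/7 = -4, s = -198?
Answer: 679183/1525 ≈ 445.37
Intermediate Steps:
p(G, z) = -28 (p(G, z) = 7*(-4) = -28)
q(M) = -28
(-192/(-183) + s/(-150))*66 + (11 + q(2))² = (-192/(-183) - 198/(-150))*66 + (11 - 28)² = (-192*(-1/183) - 198*(-1/150))*66 + (-17)² = (64/61 + 33/25)*66 + 289 = (3613/1525)*66 + 289 = 238458/1525 + 289 = 679183/1525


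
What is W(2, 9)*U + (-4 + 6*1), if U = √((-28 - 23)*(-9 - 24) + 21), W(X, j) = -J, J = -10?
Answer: 2 + 20*√426 ≈ 414.80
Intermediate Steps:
W(X, j) = 10 (W(X, j) = -1*(-10) = 10)
U = 2*√426 (U = √(-51*(-33) + 21) = √(1683 + 21) = √1704 = 2*√426 ≈ 41.280)
W(2, 9)*U + (-4 + 6*1) = 10*(2*√426) + (-4 + 6*1) = 20*√426 + (-4 + 6) = 20*√426 + 2 = 2 + 20*√426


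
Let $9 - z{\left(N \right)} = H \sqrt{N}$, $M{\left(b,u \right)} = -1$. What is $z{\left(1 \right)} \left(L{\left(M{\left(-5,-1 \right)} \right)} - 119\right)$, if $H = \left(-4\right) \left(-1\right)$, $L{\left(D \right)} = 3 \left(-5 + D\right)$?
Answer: $-685$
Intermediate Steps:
$L{\left(D \right)} = -15 + 3 D$
$H = 4$
$z{\left(N \right)} = 9 - 4 \sqrt{N}$
$z{\left(1 \right)} \left(L{\left(M{\left(-5,-1 \right)} \right)} - 119\right) = \left(9 - 4 \sqrt{1}\right) \left(\left(-15 + 3 \left(-1\right)\right) - 119\right) = \left(9 - 4\right) \left(\left(-15 - 3\right) - 119\right) = \left(9 - 4\right) \left(-18 - 119\right) = 5 \left(-137\right) = -685$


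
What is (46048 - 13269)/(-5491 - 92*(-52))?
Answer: -32779/707 ≈ -46.364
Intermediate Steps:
(46048 - 13269)/(-5491 - 92*(-52)) = 32779/(-5491 + 4784) = 32779/(-707) = 32779*(-1/707) = -32779/707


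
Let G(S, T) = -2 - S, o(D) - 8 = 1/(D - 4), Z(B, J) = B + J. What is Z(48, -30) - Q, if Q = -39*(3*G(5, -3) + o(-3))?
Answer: -3462/7 ≈ -494.57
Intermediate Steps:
o(D) = 8 + 1/(-4 + D) (o(D) = 8 + 1/(D - 4) = 8 + 1/(-4 + D))
Q = 3588/7 (Q = -39*(3*(-2 - 1*5) + (-31 + 8*(-3))/(-4 - 3)) = -39*(3*(-2 - 5) + (-31 - 24)/(-7)) = -39*(3*(-7) - ⅐*(-55)) = -39*(-21 + 55/7) = -39*(-92/7) = 3588/7 ≈ 512.57)
Z(48, -30) - Q = (48 - 30) - 1*3588/7 = 18 - 3588/7 = -3462/7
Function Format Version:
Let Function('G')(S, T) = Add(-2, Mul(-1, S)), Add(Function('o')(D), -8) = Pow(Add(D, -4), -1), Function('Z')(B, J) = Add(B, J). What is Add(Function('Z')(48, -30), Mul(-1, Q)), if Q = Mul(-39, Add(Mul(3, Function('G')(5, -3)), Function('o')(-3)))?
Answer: Rational(-3462, 7) ≈ -494.57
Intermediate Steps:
Function('o')(D) = Add(8, Pow(Add(-4, D), -1)) (Function('o')(D) = Add(8, Pow(Add(D, -4), -1)) = Add(8, Pow(Add(-4, D), -1)))
Q = Rational(3588, 7) (Q = Mul(-39, Add(Mul(3, Add(-2, Mul(-1, 5))), Mul(Pow(Add(-4, -3), -1), Add(-31, Mul(8, -3))))) = Mul(-39, Add(Mul(3, Add(-2, -5)), Mul(Pow(-7, -1), Add(-31, -24)))) = Mul(-39, Add(Mul(3, -7), Mul(Rational(-1, 7), -55))) = Mul(-39, Add(-21, Rational(55, 7))) = Mul(-39, Rational(-92, 7)) = Rational(3588, 7) ≈ 512.57)
Add(Function('Z')(48, -30), Mul(-1, Q)) = Add(Add(48, -30), Mul(-1, Rational(3588, 7))) = Add(18, Rational(-3588, 7)) = Rational(-3462, 7)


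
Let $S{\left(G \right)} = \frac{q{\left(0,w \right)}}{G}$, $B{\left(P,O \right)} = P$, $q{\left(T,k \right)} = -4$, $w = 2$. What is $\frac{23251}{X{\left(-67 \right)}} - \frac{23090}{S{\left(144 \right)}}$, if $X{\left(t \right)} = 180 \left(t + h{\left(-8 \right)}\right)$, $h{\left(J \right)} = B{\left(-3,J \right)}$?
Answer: $\frac{10473600749}{12600} \approx 8.3124 \cdot 10^{5}$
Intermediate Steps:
$h{\left(J \right)} = -3$
$S{\left(G \right)} = - \frac{4}{G}$
$X{\left(t \right)} = -540 + 180 t$ ($X{\left(t \right)} = 180 \left(t - 3\right) = 180 \left(-3 + t\right) = -540 + 180 t$)
$\frac{23251}{X{\left(-67 \right)}} - \frac{23090}{S{\left(144 \right)}} = \frac{23251}{-540 + 180 \left(-67\right)} - \frac{23090}{\left(-4\right) \frac{1}{144}} = \frac{23251}{-540 - 12060} - \frac{23090}{\left(-4\right) \frac{1}{144}} = \frac{23251}{-12600} - \frac{23090}{- \frac{1}{36}} = 23251 \left(- \frac{1}{12600}\right) - -831240 = - \frac{23251}{12600} + 831240 = \frac{10473600749}{12600}$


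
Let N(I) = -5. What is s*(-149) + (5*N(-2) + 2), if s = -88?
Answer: 13089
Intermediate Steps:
s*(-149) + (5*N(-2) + 2) = -88*(-149) + (5*(-5) + 2) = 13112 + (-25 + 2) = 13112 - 23 = 13089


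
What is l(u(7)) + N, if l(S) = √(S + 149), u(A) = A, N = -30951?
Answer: -30951 + 2*√39 ≈ -30939.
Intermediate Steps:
l(S) = √(149 + S)
l(u(7)) + N = √(149 + 7) - 30951 = √156 - 30951 = 2*√39 - 30951 = -30951 + 2*√39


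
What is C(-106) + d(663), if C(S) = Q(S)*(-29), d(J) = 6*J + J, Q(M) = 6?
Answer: 4467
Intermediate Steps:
d(J) = 7*J
C(S) = -174 (C(S) = 6*(-29) = -174)
C(-106) + d(663) = -174 + 7*663 = -174 + 4641 = 4467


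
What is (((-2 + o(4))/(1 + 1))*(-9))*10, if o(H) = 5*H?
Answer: -810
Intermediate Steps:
(((-2 + o(4))/(1 + 1))*(-9))*10 = (((-2 + 5*4)/(1 + 1))*(-9))*10 = (((-2 + 20)/2)*(-9))*10 = ((18*(½))*(-9))*10 = (9*(-9))*10 = -81*10 = -810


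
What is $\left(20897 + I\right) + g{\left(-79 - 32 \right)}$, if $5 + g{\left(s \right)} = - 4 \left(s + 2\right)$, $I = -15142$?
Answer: $6186$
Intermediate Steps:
$g{\left(s \right)} = -13 - 4 s$ ($g{\left(s \right)} = -5 - 4 \left(s + 2\right) = -5 - 4 \left(2 + s\right) = -5 - \left(8 + 4 s\right) = -13 - 4 s$)
$\left(20897 + I\right) + g{\left(-79 - 32 \right)} = \left(20897 - 15142\right) - \left(13 + 4 \left(-79 - 32\right)\right) = 5755 - -431 = 5755 + \left(-13 + 444\right) = 5755 + 431 = 6186$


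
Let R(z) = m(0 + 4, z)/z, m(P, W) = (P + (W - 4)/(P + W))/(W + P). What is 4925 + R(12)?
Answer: 630403/128 ≈ 4925.0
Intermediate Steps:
m(P, W) = (P + (-4 + W)/(P + W))/(P + W)
R(z) = (12 + 5*z)/(z*(4 + z)²) (R(z) = ((-4 + z + (0 + 4)² + (0 + 4)*z)/((0 + 4) + z)²)/z = ((-4 + z + 4² + 4*z)/(4 + z)²)/z = ((-4 + z + 16 + 4*z)/(4 + z)²)/z = ((12 + 5*z)/(4 + z)²)/z = (12 + 5*z)/(z*(4 + z)²))
4925 + R(12) = 4925 + (12 + 5*12)/(12*(4 + 12)²) = 4925 + (1/12)*(12 + 60)/16² = 4925 + (1/12)*(1/256)*72 = 4925 + 3/128 = 630403/128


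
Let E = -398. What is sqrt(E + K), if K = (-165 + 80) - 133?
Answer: 2*I*sqrt(154) ≈ 24.819*I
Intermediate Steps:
K = -218 (K = -85 - 133 = -218)
sqrt(E + K) = sqrt(-398 - 218) = sqrt(-616) = 2*I*sqrt(154)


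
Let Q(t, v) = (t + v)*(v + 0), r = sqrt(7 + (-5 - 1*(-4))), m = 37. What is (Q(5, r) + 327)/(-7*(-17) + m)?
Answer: 111/52 + 5*sqrt(6)/156 ≈ 2.2131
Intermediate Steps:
r = sqrt(6) (r = sqrt(7 + (-5 + 4)) = sqrt(7 - 1) = sqrt(6) ≈ 2.4495)
Q(t, v) = v*(t + v) (Q(t, v) = (t + v)*v = v*(t + v))
(Q(5, r) + 327)/(-7*(-17) + m) = (sqrt(6)*(5 + sqrt(6)) + 327)/(-7*(-17) + 37) = (327 + sqrt(6)*(5 + sqrt(6)))/(119 + 37) = (327 + sqrt(6)*(5 + sqrt(6)))/156 = (327 + sqrt(6)*(5 + sqrt(6)))*(1/156) = 109/52 + sqrt(6)*(5 + sqrt(6))/156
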